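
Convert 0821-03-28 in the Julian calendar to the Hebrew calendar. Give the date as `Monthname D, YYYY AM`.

Both dates share Julian Day Number 2021015; in the Hebrew calendar that is 20 Nisan 4581 AM.

Nisan 20, 4581 AM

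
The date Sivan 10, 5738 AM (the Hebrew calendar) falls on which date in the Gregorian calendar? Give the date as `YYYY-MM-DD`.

1978-06-15

Julian Day Number of the source date = 2443675.
Converting JDN 2443675 to the Gregorian calendar gives 15 June 1978 CE.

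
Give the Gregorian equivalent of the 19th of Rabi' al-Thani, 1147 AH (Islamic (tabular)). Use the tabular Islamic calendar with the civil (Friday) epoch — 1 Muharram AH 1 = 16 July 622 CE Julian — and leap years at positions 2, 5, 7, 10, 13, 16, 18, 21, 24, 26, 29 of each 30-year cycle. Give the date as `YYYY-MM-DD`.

Julian Day Number of the source date = 2354651.
Converting JDN 2354651 to the Gregorian calendar gives 18 September 1734 CE.

1734-09-18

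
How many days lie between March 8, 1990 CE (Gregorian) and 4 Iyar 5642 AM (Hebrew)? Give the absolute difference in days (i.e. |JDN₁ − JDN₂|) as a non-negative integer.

39400

JDN of the first date = 2447959.
JDN of the second date = 2408559.
|2408559 − 2447959| = 39400.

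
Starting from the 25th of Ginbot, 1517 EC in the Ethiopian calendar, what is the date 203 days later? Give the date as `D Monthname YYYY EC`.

The starting date is JDN 2278204; 2278204 + 203 = 2278407.
JDN 2278407 corresponds to 13 Tahsas 1518 EC.

13 Tahsas 1518 EC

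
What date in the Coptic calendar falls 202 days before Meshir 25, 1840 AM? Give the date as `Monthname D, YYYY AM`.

Mesori 9, 1839 AM

Counting 202 days back from JDN 2496899 reaches JDN 2496697, which is Mesori 9, 1839 AM.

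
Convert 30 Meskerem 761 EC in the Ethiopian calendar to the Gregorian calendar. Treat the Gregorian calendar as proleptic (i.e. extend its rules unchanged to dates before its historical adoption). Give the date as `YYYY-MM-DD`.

Both dates share Julian Day Number 2001840; in the Gregorian calendar that is 1 October 768 CE.

0768-10-01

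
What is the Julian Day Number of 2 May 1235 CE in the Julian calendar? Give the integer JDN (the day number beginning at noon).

Equivalently 9 May 1235 (proleptic Gregorian).
JDN 2400001 is 17 November 1858 CE (Gregorian), MJD 0; the target day is −227738 days from there, so JDN = 2172263.

2172263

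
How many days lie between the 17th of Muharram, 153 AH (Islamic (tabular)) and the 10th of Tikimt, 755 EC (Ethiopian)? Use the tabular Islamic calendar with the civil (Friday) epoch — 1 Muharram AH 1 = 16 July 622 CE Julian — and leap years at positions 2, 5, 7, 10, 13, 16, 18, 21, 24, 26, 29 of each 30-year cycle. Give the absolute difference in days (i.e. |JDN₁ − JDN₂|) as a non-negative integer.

JDN of the first date = 2002320.
JDN of the second date = 1999658.
|1999658 − 2002320| = 2662.

2662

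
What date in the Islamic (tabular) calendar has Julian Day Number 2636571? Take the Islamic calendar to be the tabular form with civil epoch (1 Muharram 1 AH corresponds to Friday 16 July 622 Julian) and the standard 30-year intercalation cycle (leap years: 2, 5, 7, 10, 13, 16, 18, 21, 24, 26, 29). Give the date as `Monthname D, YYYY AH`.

Dhu al-Qa'dah 11, 1942 AH

The Gregorian equivalent of JDN 2636571 is 2 August 2506.
In the tabular Islamic calendar that day is Dhu al-Qa'dah 11, 1942 AH.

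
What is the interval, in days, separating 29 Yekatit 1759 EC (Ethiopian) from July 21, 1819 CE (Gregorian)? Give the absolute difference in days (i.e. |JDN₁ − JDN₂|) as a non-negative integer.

JDN of the first date = 2366508.
JDN of the second date = 2385637.
|2385637 − 2366508| = 19129.

19129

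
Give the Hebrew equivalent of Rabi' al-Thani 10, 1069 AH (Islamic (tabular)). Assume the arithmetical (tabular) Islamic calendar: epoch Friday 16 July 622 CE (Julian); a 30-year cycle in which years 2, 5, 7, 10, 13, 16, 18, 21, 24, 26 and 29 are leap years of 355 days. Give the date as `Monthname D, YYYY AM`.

Both dates share Julian Day Number 2327002; in the Hebrew calendar that is 10 Tevet 5419 AM.

Tevet 10, 5419 AM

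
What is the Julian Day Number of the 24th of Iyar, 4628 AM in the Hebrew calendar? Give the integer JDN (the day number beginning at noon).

Equivalently 24 May 868 (proleptic Gregorian).
JDN 2451545 is 1 January 2000 CE (Gregorian); the target day is −413310 days from there, so JDN = 2038235.

2038235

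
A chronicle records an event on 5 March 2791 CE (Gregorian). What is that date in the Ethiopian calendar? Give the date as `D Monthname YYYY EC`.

20 Yekatit 2783 EC

Both dates share Julian Day Number 2740515; in the Ethiopian calendar that is 20 Yekatit 2783 EC.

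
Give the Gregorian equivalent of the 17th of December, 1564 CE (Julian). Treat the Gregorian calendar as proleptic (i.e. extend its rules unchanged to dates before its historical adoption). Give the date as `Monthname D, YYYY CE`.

For dates in this range the Gregorian date is 10 days ahead of the Julian.
17 December 1564 Julian + 10 days → 27 December 1564 Gregorian.

December 27, 1564 CE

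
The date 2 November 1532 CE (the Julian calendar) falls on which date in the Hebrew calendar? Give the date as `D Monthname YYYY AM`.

4 Kislev 5293 AM

Both dates share Julian Day Number 2280927; in the Hebrew calendar that is 4 Kislev 5293 AM.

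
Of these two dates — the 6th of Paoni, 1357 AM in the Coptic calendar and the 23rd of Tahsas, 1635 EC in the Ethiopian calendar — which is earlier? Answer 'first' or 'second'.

First date → JDN 2320584; second date → JDN 2321151.
JDN 2320584 < JDN 2321151, so the first date is earlier.

first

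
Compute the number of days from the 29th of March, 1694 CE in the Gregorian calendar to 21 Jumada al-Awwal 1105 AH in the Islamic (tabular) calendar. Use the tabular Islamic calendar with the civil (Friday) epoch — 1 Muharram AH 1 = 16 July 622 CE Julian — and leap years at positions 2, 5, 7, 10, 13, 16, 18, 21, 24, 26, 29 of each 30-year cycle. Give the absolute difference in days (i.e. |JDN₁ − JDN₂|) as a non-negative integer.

First date → JDN 2339869; second date → JDN 2339799.
The interval is |2339869 − 2339799| = 70 days.

70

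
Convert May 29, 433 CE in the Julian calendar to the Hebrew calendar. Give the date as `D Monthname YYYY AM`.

23 Sivan 4193 AM

Julian Day Number of the source date = 1879360.
Converting JDN 1879360 to the Hebrew calendar gives 23 Sivan 4193 AM.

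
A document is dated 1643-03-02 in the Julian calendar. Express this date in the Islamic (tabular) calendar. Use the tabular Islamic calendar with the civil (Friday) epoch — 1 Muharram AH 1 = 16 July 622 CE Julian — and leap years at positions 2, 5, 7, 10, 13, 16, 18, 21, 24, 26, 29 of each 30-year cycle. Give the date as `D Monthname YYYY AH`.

21 Dhu al-Hijjah 1052 AH

The source date corresponds to 12 March 1643 in the Gregorian calendar (JDN 2321224).
That day falls on 21 Dhu al-Hijjah 1052 AH in the tabular Islamic calendar.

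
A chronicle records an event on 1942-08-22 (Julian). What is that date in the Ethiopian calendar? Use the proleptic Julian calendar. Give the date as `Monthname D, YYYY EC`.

Nehase 29, 1934 EC

Julian Day Number of the source date = 2430607.
Converting JDN 2430607 to the Ethiopian calendar gives 29 Nehase 1934 EC.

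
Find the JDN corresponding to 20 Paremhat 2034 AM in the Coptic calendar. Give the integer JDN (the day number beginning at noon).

Equivalently 1 April 2318 (Gregorian).
JDN 2400001 is 17 November 1858 CE (Gregorian), MJD 0; the target day is +167781 days from there, so JDN = 2567782.

2567782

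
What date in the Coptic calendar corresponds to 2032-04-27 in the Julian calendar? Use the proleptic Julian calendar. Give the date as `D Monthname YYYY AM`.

Both dates share Julian Day Number 2463363; in the Coptic calendar that is 2 Pashons 1748 AM.

2 Pashons 1748 AM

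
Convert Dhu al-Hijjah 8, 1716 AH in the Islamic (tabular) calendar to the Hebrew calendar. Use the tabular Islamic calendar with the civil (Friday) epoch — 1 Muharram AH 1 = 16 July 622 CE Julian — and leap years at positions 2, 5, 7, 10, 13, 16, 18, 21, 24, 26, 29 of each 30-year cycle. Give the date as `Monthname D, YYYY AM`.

Sivan 8, 6047 AM

Julian Day Number of the source date = 2556511.
Converting JDN 2556511 to the Hebrew calendar gives 8 Sivan 6047 AM.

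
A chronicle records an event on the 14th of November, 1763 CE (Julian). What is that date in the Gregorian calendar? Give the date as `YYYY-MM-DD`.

1763-11-25

At this point the Julian calendar is 11 days behind the Gregorian.
14 November 1763 Julian + 11 days → 25 November 1763 Gregorian.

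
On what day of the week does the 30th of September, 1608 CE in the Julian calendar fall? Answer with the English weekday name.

This is JDN 2308653 (10 October 1608 Gregorian).
Since JDN mod 7 = 4 (0 = Monday), the day is Friday.

Friday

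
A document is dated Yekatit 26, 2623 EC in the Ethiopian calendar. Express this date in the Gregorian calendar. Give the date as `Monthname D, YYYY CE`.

March 10, 2631 CE

Julian Day Number of the source date = 2682081.
Converting JDN 2682081 to the Gregorian calendar gives 10 March 2631 CE.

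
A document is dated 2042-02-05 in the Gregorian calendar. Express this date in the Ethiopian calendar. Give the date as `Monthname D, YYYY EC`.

Tir 28, 2034 EC

Both dates share Julian Day Number 2466921; in the Ethiopian calendar that is 28 Tir 2034 EC.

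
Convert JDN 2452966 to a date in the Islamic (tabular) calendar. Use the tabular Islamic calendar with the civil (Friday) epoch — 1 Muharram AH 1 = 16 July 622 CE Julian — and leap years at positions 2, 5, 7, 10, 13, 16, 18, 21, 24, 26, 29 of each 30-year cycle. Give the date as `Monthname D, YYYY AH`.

Ramadan 27, 1424 AH

The Gregorian equivalent of JDN 2452966 is 22 November 2003.
In the tabular Islamic calendar that day is Ramadan 27, 1424 AH.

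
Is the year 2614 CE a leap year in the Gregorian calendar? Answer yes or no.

2614 is not divisible by 4, so it is a common year.

no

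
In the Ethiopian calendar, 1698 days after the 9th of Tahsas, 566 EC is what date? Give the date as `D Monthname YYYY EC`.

6 Nehase 570 EC

JDN of the 9th of Tahsas, 566 EC = 1930685.
1930685 + 1698 = 1932383.
JDN 1932383 in the Ethiopian calendar is 6 Nehase 570 EC.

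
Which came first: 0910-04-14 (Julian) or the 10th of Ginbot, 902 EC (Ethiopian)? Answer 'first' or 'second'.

first

Converting both to JDN: 2053539 vs 2053560; the smaller is the first.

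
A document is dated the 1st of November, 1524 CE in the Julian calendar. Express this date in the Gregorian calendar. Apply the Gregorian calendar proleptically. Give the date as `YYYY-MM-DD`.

1524-11-11

For dates in this range the Gregorian date is 10 days ahead of the Julian.
1 November 1524 Julian + 10 days → 11 November 1524 Gregorian.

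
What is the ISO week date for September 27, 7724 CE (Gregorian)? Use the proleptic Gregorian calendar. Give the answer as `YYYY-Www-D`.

7724-W39-3

The weekday is Wednesday (ISO weekday 3).
That Wednesday belongs to ISO week 39 of ISO year 7724.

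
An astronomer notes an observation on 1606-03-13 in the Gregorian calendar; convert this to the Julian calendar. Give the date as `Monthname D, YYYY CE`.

March 3, 1606 CE

For dates in this range the Gregorian date is 10 days ahead of the Julian.
13 March 1606 Gregorian − 10 days → 3 March 1606 Julian.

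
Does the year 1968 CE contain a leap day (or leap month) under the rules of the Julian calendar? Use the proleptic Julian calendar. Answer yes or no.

yes

1968 mod 4 = 0, so it is a leap year in the Julian calendar.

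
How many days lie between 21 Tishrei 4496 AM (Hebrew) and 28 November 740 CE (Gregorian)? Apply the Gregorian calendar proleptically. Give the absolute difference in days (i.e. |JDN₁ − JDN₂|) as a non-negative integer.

1870

JDN of the first date = 1989801.
JDN of the second date = 1991671.
|1991671 − 1989801| = 1870.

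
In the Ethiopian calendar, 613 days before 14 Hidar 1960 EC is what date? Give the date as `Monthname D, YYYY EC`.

The starting date is JDN 2439819; 2439819 − 613 = 2439206.
JDN 2439206 corresponds to Megabit 12, 1958 EC.

Megabit 12, 1958 EC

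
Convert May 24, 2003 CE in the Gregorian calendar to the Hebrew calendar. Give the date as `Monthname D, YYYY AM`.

Julian Day Number of the source date = 2452784.
Converting JDN 2452784 to the Hebrew calendar gives 22 Iyar 5763 AM.

Iyar 22, 5763 AM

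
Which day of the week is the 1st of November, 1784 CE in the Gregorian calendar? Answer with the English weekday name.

Monday

JDN 2372958 mod 7 = 0, and JDN 0 was a Monday, so this is a Monday.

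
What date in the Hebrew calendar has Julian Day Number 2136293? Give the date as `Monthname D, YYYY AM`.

JDN 2136293 is 14 November 1136 in the proleptic Gregorian calendar.
In the Hebrew calendar that day is Kislev 11, 4897 AM.

Kislev 11, 4897 AM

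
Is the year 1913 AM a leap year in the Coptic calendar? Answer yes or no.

1913 mod 4 = 1; in the Coptic calendar a year is leap when year mod 4 = 3, so it is a common year.

no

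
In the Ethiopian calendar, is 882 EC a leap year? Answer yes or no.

882 mod 4 = 2; in the Ethiopian calendar a year is leap when year mod 4 = 3, so it is a common year.

no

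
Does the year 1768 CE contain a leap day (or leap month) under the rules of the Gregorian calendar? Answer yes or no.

1768 is divisible by 4 and not by 100, so it is a leap year.

yes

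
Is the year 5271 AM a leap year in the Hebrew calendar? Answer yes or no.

yes

Hebrew year 5271 is year 8 of its 19-year Metonic cycle; leap years are at positions 3, 6, 8, 11, 14, 17, 19, so it is a leap year (13 months).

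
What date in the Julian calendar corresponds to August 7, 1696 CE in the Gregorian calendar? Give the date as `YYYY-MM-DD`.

1696-07-28

For dates in this range the Gregorian date is 10 days ahead of the Julian.
7 August 1696 Gregorian − 10 days → 28 July 1696 Julian.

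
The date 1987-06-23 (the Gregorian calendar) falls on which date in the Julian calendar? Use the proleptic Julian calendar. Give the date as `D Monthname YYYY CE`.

For dates in this range the Gregorian date is 13 days ahead of the Julian.
23 June 1987 Gregorian − 13 days → 10 June 1987 Julian.

10 June 1987 CE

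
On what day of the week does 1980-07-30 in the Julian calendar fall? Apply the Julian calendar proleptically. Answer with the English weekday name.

This is JDN 2444464 (12 August 1980 Gregorian).
2444464 ≡ 1 (mod 7); counting from Monday = 0 gives Tuesday.

Tuesday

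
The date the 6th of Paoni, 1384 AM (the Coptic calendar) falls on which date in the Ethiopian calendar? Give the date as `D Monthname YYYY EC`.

The source date corresponds to 10 June 1668 in the Gregorian calendar (JDN 2330446).
That day falls on 6 Sene 1660 EC in the Ethiopian calendar.

6 Sene 1660 EC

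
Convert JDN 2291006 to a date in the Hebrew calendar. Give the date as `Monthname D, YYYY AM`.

The proleptic Gregorian equivalent of JDN 2291006 is 17 June 1560.
In the Hebrew calendar that day is Sivan 13, 5320 AM.

Sivan 13, 5320 AM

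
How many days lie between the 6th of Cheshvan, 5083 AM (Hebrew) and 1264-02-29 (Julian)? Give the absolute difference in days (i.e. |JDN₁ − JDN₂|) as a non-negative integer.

21416

JDN of the first date = 2204209.
JDN of the second date = 2182793.
|2182793 − 2204209| = 21416.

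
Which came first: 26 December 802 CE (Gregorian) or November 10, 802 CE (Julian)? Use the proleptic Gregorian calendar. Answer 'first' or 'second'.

second

First date → JDN 2014344; second date → JDN 2014302.
JDN 2014302 < JDN 2014344, so the second date is earlier.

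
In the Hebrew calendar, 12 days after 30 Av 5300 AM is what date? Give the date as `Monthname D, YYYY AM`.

Elul 12, 5300 AM

JDN of 30 Av 5300 AM = 2283758.
2283758 + 12 = 2283770.
JDN 2283770 in the Hebrew calendar is Elul 12, 5300 AM.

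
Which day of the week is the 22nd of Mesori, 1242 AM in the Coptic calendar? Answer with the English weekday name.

Equivalently 25 August 1526 Gregorian, JDN 2278656.
Since JDN mod 7 = 2 (0 = Monday), the day is Wednesday.

Wednesday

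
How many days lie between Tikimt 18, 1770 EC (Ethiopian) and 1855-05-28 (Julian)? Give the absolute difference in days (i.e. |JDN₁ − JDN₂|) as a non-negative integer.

First date → JDN 2370395; second date → JDN 2398744.
The interval is |2370395 − 2398744| = 28349 days.

28349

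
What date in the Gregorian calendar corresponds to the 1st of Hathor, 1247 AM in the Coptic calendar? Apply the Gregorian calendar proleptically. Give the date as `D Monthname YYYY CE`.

7 November 1530 CE

Both dates share Julian Day Number 2280191; in the Gregorian calendar that is 7 November 1530 CE.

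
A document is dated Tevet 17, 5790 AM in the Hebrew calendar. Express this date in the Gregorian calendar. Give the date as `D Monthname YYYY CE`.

Julian Day Number of the source date = 2462494.
Converting JDN 2462494 to the Gregorian calendar gives 23 December 2029 CE.

23 December 2029 CE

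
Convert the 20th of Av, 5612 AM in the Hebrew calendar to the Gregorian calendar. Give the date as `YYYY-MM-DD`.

Julian Day Number of the source date = 2397706.
Converting JDN 2397706 to the Gregorian calendar gives 5 August 1852 CE.

1852-08-05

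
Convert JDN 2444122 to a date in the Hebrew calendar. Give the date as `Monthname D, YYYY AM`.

Elul 13, 5739 AM

JDN 2444122 is 5 September 1979 in the Gregorian calendar.
In the Hebrew calendar that day is Elul 13, 5739 AM.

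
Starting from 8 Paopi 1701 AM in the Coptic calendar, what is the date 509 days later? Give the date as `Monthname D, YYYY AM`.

Paremhat 2, 1702 AM

JDN of 8 Paopi 1701 AM = 2445992.
2445992 + 509 = 2446501.
JDN 2446501 in the Coptic calendar is Paremhat 2, 1702 AM.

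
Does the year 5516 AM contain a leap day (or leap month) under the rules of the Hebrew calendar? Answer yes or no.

Hebrew year 5516 is year 6 of its 19-year Metonic cycle; leap years are at positions 3, 6, 8, 11, 14, 17, 19, so it is a leap year (13 months).

yes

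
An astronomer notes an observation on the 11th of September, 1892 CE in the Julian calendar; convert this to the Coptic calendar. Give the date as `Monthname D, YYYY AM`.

The source date corresponds to 23 September 1892 in the Gregorian calendar (JDN 2412365).
That day falls on 14 Thout 1609 AM in the Coptic calendar.

Thout 14, 1609 AM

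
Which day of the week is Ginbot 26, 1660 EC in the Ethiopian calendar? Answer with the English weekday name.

Equivalently 31 May 1668 Gregorian, JDN 2330436.
2330436 ≡ 3 (mod 7); counting from Monday = 0 gives Thursday.

Thursday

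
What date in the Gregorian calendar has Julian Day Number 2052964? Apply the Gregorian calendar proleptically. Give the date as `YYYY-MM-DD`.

0908-09-21

Counting from JDN 2299161 = 15 Oct 1582 gives an offset of -246197 days.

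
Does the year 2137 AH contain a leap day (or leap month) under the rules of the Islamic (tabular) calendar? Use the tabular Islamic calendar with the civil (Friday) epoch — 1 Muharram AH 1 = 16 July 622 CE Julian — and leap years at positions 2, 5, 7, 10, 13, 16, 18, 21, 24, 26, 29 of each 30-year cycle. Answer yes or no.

yes

Year 2137 AH is year 7 of its 30-year cycle; leap positions are 2, 5, 7, 10, 13, 16, 18, 21, 24, 26, 29, so it is a leap year (355 days).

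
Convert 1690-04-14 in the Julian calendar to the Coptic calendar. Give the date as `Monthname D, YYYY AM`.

Parmouti 19, 1406 AM

The source date corresponds to 24 April 1690 in the Gregorian calendar (JDN 2338434).
That day falls on 19 Parmouti 1406 AM in the Coptic calendar.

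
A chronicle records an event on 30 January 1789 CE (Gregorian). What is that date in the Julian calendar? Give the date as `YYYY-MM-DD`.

The Julian–Gregorian offset here is 11 days (Julian trailing).
30 January 1789 Gregorian − 11 days → 19 January 1789 Julian.

1789-01-19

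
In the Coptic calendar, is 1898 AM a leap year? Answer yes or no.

1898 mod 4 = 2; in the Coptic calendar a year is leap when year mod 4 = 3, so it is a common year.

no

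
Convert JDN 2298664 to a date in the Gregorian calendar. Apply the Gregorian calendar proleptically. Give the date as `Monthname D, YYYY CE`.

June 5, 1581 CE

Counting from JDN 2299161 = 15 Oct 1582 gives an offset of -497 days.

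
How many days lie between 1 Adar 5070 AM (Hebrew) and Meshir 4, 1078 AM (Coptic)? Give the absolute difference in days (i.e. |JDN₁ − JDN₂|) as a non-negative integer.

First date → JDN 2199568; second date → JDN 2218557.
The interval is |2199568 − 2218557| = 18989 days.

18989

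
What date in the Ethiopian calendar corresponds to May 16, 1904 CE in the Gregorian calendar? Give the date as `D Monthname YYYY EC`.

8 Ginbot 1896 EC

Both dates share Julian Day Number 2416617; in the Ethiopian calendar that is 8 Ginbot 1896 EC.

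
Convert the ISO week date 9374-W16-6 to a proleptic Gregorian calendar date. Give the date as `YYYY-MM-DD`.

ISO week 1 of 9374 is the week containing the first Thursday of 9374.
Week 16, day 6 (Saturday) lands on 9374-04-23.

9374-04-23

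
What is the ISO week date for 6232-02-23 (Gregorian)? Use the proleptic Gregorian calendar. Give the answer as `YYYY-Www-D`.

The weekday is Thursday (ISO weekday 4).
That Thursday belongs to ISO week 8 of ISO year 6232.

6232-W08-4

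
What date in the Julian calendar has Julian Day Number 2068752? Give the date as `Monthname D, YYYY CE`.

JDN 2068752 is 13 December 951 in the proleptic Gregorian calendar.
In the Julian calendar that day is December 8, 951 CE.

December 8, 951 CE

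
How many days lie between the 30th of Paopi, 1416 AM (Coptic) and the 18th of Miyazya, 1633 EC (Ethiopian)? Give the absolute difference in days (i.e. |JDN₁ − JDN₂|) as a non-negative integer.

21382

First date → JDN 2341918; second date → JDN 2320536.
The interval is |2341918 − 2320536| = 21382 days.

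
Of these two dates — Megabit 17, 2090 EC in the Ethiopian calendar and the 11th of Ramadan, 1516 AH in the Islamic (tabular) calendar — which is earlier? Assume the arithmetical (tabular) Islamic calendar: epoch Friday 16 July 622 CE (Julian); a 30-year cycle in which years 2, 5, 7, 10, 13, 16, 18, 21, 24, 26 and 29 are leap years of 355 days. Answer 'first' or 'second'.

The two dates have Julian Day Numbers 2487424 and 2485551 respectively.
Since 2485551 < 2487424, the second date comes first.

second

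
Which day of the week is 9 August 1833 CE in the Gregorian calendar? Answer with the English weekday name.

2390770 ≡ 4 (mod 7); counting from Monday = 0 gives Friday.

Friday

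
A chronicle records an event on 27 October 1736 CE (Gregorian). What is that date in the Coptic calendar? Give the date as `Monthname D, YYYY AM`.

Julian Day Number of the source date = 2355421.
Converting JDN 2355421 to the Coptic calendar gives 19 Paopi 1453 AM.

Paopi 19, 1453 AM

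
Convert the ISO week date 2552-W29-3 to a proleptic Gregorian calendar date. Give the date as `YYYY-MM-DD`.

2552-07-19

ISO week 1 of 2552 is the week containing the first Thursday of 2552.
Week 29, day 3 (Wednesday) lands on 2552-07-19.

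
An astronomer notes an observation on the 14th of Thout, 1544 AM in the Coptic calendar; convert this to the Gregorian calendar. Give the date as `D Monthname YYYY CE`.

24 September 1827 CE

Julian Day Number of the source date = 2388624.
Converting JDN 2388624 to the Gregorian calendar gives 24 September 1827 CE.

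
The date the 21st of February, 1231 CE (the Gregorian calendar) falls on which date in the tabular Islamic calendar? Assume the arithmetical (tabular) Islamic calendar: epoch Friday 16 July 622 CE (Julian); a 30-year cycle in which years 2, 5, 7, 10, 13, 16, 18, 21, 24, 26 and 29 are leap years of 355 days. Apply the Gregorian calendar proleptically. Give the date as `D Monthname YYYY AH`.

9 Rabi' al-Thani 628 AH

Julian Day Number of the source date = 2170725.
Converting JDN 2170725 to the tabular Islamic calendar gives 9 Rabi' al-Thani 628 AH.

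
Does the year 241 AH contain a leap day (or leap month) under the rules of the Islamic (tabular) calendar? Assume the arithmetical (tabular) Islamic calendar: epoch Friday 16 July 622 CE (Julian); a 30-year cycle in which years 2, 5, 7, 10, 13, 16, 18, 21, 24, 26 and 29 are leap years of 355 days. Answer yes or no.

Year 241 AH is year 1 of its 30-year cycle; leap positions are 2, 5, 7, 10, 13, 16, 18, 21, 24, 26, 29, so it is a common year (354 days).

no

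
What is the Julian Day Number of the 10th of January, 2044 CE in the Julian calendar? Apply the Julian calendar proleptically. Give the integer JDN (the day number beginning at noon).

Equivalently 23 January 2044 (Gregorian).
JDN 2451545 is 1 January 2000 CE (Gregorian); the target day is +16093 days from there, so JDN = 2467638.

2467638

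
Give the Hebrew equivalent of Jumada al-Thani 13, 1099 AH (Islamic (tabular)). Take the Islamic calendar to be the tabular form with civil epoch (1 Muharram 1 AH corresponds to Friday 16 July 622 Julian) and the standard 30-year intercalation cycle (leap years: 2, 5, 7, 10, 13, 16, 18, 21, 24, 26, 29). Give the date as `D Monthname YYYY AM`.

Both dates share Julian Day Number 2337695; in the Hebrew calendar that is 15 Nisan 5448 AM.

15 Nisan 5448 AM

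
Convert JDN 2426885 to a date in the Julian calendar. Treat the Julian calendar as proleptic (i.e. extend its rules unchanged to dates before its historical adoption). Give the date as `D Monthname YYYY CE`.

The Gregorian equivalent of JDN 2426885 is 26 June 1932.
In the Julian calendar that day is 13 June 1932 CE.

13 June 1932 CE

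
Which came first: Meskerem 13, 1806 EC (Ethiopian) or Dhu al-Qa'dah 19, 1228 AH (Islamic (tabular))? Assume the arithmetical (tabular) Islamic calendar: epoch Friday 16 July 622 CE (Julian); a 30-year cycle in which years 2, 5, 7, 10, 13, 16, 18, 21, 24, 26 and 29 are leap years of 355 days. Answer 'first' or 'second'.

The two dates have Julian Day Numbers 2383509 and 2383561 respectively.
Since 2383509 < 2383561, the first date comes first.

first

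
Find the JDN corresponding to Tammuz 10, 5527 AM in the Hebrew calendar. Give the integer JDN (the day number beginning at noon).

In the Gregorian calendar the same day is 7 July 1767.
JDN 2400001 is 17 November 1858 CE (Gregorian), MJD 0; the target day is −33370 days from there, so JDN = 2366631.

2366631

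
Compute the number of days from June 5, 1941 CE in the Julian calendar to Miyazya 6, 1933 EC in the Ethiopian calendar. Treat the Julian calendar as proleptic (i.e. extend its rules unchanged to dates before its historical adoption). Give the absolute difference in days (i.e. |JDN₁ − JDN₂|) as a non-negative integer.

65

First date → JDN 2430164; second date → JDN 2430099.
The interval is |2430164 − 2430099| = 65 days.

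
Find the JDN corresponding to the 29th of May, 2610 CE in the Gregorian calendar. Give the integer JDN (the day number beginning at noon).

JDN 2451545 is 1 January 2000 CE (Gregorian); the target day is +222946 days from there, so JDN = 2674491.

2674491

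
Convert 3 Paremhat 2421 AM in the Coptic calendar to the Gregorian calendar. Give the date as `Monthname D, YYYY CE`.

March 18, 2705 CE

Both dates share Julian Day Number 2709117; in the Gregorian calendar that is 18 March 2705 CE.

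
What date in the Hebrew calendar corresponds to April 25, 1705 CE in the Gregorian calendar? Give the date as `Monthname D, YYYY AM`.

Iyar 1, 5465 AM

Julian Day Number of the source date = 2343913.
Converting JDN 2343913 to the Hebrew calendar gives 1 Iyar 5465 AM.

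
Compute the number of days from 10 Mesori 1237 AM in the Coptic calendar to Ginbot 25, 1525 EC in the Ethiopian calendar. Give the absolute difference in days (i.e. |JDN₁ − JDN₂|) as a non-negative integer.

4308

JDN of the first date = 2276818.
JDN of the second date = 2281126.
|2281126 − 2276818| = 4308.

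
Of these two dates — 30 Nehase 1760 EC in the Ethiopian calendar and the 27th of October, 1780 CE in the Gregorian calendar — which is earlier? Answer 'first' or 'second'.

first

First date → JDN 2367055; second date → JDN 2371492.
JDN 2367055 < JDN 2371492, so the first date is earlier.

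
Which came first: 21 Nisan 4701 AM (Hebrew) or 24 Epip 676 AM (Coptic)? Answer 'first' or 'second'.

The two dates have Julian Day Numbers 2064869 and 2071897 respectively.
Since 2064869 < 2071897, the first date comes first.

first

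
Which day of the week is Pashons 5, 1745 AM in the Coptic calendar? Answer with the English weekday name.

This is JDN 2462270 (13 May 2029 Gregorian).
2462270 ≡ 6 (mod 7); counting from Monday = 0 gives Sunday.

Sunday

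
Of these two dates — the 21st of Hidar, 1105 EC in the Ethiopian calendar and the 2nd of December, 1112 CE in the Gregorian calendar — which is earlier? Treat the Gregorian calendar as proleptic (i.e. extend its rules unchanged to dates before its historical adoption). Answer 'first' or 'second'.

first

The two dates have Julian Day Numbers 2127537 and 2127545 respectively.
Since 2127537 < 2127545, the first date comes first.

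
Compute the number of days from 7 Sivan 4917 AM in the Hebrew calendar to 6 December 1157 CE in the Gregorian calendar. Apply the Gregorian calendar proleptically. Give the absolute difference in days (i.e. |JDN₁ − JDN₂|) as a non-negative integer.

JDN of the first date = 2143790.
JDN of the second date = 2143985.
|2143985 − 2143790| = 195.

195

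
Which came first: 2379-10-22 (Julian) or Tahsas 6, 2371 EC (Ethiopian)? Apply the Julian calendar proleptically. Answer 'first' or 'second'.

First date → JDN 2590282; second date → JDN 2589958.
JDN 2589958 < JDN 2590282, so the second date is earlier.

second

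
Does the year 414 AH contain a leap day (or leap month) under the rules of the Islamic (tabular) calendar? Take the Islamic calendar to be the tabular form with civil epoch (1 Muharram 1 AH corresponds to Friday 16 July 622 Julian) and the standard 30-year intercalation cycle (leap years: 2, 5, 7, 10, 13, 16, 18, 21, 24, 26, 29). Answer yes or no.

Year 414 AH is year 24 of its 30-year cycle; leap positions are 2, 5, 7, 10, 13, 16, 18, 21, 24, 26, 29, so it is a leap year (355 days).

yes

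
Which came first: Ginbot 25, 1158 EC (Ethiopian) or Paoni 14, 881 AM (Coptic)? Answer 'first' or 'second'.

second

First date → JDN 2147079; second date → JDN 2146733.
JDN 2146733 < JDN 2147079, so the second date is earlier.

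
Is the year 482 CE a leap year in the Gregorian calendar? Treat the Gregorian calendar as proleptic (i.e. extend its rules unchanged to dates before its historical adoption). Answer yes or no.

no

482 is not divisible by 4, so it is a common year.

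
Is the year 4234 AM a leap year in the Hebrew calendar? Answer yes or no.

no

Hebrew year 4234 is year 16 of its 19-year Metonic cycle; leap years are at positions 3, 6, 8, 11, 14, 17, 19, so it is a common year (12 months).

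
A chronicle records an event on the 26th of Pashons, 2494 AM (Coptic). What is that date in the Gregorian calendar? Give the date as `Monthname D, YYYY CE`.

Both dates share Julian Day Number 2735863; in the Gregorian calendar that is 9 June 2778 CE.

June 9, 2778 CE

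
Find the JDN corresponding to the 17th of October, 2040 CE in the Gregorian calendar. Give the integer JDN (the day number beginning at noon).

JDN 2400001 is 17 November 1858 CE (Gregorian), MJD 0; the target day is +66444 days from there, so JDN = 2466445.

2466445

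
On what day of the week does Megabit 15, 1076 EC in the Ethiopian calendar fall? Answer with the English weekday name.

Monday

This is JDN 2117059 (17 March 1084 Gregorian).
2117059 ≡ 0 (mod 7); counting from Monday = 0 gives Monday.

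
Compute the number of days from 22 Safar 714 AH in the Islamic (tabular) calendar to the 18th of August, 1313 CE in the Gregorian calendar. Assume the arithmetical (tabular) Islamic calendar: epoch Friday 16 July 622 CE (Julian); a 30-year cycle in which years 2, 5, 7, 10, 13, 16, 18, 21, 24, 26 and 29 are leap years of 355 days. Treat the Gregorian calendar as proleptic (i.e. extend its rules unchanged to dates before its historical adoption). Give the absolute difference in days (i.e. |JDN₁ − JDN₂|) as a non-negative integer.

301

JDN of the first date = 2201154.
JDN of the second date = 2200853.
|2200853 − 2201154| = 301.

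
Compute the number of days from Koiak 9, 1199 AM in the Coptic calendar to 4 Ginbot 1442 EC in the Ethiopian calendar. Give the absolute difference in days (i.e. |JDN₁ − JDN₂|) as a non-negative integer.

First date → JDN 2262697; second date → JDN 2250789.
The interval is |2262697 − 2250789| = 11908 days.

11908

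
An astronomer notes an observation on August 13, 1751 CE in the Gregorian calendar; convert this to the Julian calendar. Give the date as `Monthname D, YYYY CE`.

The Julian–Gregorian offset here is 11 days (Julian trailing).
13 August 1751 Gregorian − 11 days → 2 August 1751 Julian.

August 2, 1751 CE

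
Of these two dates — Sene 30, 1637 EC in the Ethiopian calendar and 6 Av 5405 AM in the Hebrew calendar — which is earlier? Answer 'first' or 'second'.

First date → JDN 2322069; second date → JDN 2322094.
JDN 2322069 < JDN 2322094, so the first date is earlier.

first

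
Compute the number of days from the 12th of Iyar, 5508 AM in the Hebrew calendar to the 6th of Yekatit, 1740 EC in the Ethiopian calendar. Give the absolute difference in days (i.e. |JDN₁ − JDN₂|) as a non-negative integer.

JDN of the first date = 2359634.
JDN of the second date = 2359546.
|2359546 − 2359634| = 88.

88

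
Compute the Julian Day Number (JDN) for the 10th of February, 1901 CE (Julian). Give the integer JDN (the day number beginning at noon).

2415439

In the Gregorian calendar the same day is 23 February 1901.
JDN 2451545 is 1 January 2000 CE (Gregorian); the target day is −36106 days from there, so JDN = 2415439.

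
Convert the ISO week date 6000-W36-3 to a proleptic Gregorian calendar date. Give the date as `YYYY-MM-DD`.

ISO week 1 of 6000 is the week containing the first Thursday of 6000.
Week 36, day 3 (Wednesday) lands on 6000-09-06.

6000-09-06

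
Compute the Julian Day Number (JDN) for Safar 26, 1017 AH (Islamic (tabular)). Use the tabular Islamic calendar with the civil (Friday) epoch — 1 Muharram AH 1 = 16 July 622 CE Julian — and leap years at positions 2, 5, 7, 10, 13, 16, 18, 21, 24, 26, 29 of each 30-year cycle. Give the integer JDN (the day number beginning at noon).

Equivalently 11 June 1608 (Gregorian).
JDN 2299161 is 15 October 1582 CE (Gregorian); the target day is +9371 days from there, so JDN = 2308532.

2308532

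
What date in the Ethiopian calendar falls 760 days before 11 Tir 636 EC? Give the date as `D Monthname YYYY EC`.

Counting 760 days back from JDN 1956285 reaches JDN 1955525, which is 12 Tahsas 634 EC.

12 Tahsas 634 EC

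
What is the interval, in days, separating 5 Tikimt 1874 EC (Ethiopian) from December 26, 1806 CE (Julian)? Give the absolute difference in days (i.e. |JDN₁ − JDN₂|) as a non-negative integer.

JDN of the first date = 2408368.
JDN of the second date = 2381059.
|2381059 − 2408368| = 27309.

27309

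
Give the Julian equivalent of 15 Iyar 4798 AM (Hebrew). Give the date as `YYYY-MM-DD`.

1038-04-22

Both dates share Julian Day Number 2100299; in the Julian calendar that is 22 April 1038 CE.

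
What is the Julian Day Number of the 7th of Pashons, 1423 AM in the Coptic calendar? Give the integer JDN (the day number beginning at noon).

2344661

In the Gregorian calendar the same day is 13 May 1707.
JDN 2451545 is 1 January 2000 CE (Gregorian); the target day is −106884 days from there, so JDN = 2344661.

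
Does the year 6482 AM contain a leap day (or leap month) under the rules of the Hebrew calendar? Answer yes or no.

Hebrew year 6482 is year 3 of its 19-year Metonic cycle; leap years are at positions 3, 6, 8, 11, 14, 17, 19, so it is a leap year (13 months).

yes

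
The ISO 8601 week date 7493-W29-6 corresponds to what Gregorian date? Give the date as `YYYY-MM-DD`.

ISO week 1 of 7493 is the week containing the first Thursday of 7493.
Week 29, day 6 (Saturday) lands on 7493-07-22.

7493-07-22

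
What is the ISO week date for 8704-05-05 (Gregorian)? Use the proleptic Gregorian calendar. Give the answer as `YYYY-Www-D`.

The weekday is Thursday (ISO weekday 4).
That Thursday belongs to ISO week 18 of ISO year 8704.

8704-W18-4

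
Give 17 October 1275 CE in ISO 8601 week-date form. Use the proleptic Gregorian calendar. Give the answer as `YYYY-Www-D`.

1275-W42-4

The weekday is Thursday (ISO weekday 4).
That Thursday belongs to ISO week 42 of ISO year 1275.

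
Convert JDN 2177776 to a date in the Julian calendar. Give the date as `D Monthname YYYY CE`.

5 June 1250 CE

JDN 2177776 is 12 June 1250 in the proleptic Gregorian calendar.
In the Julian calendar that day is 5 June 1250 CE.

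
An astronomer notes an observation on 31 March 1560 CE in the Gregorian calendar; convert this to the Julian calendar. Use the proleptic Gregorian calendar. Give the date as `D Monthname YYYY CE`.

21 March 1560 CE

For dates in this range the Gregorian date is 10 days ahead of the Julian.
31 March 1560 Gregorian − 10 days → 21 March 1560 Julian.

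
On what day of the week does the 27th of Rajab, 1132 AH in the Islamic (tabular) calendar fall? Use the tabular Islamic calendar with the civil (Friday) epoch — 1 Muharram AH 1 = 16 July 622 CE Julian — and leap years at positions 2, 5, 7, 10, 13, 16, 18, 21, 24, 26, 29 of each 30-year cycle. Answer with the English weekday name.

Equivalently 4 June 1720 Gregorian, JDN 2349432.
JDN 2349432 mod 7 = 1, and JDN 0 was a Monday, so this is a Tuesday.

Tuesday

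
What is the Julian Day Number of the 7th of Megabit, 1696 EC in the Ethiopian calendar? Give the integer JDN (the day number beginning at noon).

In the Gregorian calendar the same day is 14 March 1704.
JDN 2299161 is 15 October 1582 CE (Gregorian); the target day is +44345 days from there, so JDN = 2343506.

2343506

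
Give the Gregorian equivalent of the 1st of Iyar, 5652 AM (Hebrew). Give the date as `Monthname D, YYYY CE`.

Julian Day Number of the source date = 2412217.
Converting JDN 2412217 to the Gregorian calendar gives 28 April 1892 CE.

April 28, 1892 CE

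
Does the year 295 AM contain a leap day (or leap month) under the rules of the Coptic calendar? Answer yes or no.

295 mod 4 = 3; in the Coptic calendar a year is leap when year mod 4 = 3, so it is a leap year.

yes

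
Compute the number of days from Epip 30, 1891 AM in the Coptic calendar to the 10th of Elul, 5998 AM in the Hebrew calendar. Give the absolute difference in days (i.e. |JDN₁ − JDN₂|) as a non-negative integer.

23024

JDN of the first date = 2515681.
JDN of the second date = 2538705.
|2538705 − 2515681| = 23024.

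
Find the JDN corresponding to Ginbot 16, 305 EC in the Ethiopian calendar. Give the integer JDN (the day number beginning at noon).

1835512

In the proleptic Gregorian calendar the same day is 12 May 313.
JDN 2299161 is 15 October 1582 CE (Gregorian); the target day is −463649 days from there, so JDN = 1835512.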